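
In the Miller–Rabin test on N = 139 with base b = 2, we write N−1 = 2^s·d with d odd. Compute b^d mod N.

139 − 1 = 138 = 2^1 · 69, so d = 69.
2^1 ≡ 2 (mod 139)
2^2 ≡ 2^2 = 4 ≡ 4 (mod 139)
2^4 ≡ 4^2 = 16 ≡ 16 (mod 139)
2^8 ≡ 16^2 = 256 ≡ 117 (mod 139)
2^16 ≡ 117^2 = 13689 ≡ 67 (mod 139)
2^32 ≡ 67^2 = 4489 ≡ 41 (mod 139)
2^64 ≡ 41^2 = 1681 ≡ 13 (mod 139)
69 = 64 + 4 + 1 in binary powers of 2.
So 2^69 ≡ 13 · 16 · 2 ≡ 138 (mod 139).
Since 2^d ≡ 138 (mod 139), base 2 does not prove 139 composite.

138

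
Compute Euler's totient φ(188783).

Factor: 188783 = 7 · 149 · 181.
φ(188783) = (7−1) · (149−1) · (181−1) = 6 · 148 · 180 = 159840.

159840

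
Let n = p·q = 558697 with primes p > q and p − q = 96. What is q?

Since p = q + 96, we have 558697 = q(q + 96), so q² + 96q − 558697 = 0.
Discriminant: 96² + 4·558697 = 9216 + 2234788 = 2244004; √2244004 = 1498.
q = (−96 + 1498)/2 = 701, and p = q + 96 = 797.
Check: 701 · 797 = 558697.

701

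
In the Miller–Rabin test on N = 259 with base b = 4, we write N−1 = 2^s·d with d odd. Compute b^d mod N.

259 − 1 = 258 = 2^1 · 129, so d = 129.
4^1 ≡ 4 (mod 259)
4^2 ≡ 4^2 = 16 ≡ 16 (mod 259)
4^4 ≡ 16^2 = 256 ≡ 256 (mod 259)
4^8 ≡ 256^2 = 65536 ≡ 9 (mod 259)
4^16 ≡ 9^2 = 81 ≡ 81 (mod 259)
4^32 ≡ 81^2 = 6561 ≡ 86 (mod 259)
4^64 ≡ 86^2 = 7396 ≡ 144 (mod 259)
4^128 ≡ 144^2 = 20736 ≡ 16 (mod 259)
129 = 128 + 1 in binary powers of 2.
So 4^129 ≡ 16 · 4 ≡ 64 (mod 259).
Squaring chain: 64; never reaches −1, so base 4 is a Miller–Rabin witness that 259 is composite.

64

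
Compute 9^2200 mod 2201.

1741

9^1 ≡ 9 (mod 2201)
9^2 ≡ 9^2 = 81 ≡ 81 (mod 2201)
9^4 ≡ 81^2 = 6561 ≡ 2159 (mod 2201)
9^8 ≡ 2159^2 = 4661281 ≡ 1764 (mod 2201)
9^16 ≡ 1764^2 = 3111696 ≡ 1683 (mod 2201)
9^32 ≡ 1683^2 = 2832489 ≡ 2003 (mod 2201)
9^64 ≡ 2003^2 = 4012009 ≡ 1787 (mod 2201)
9^128 ≡ 1787^2 = 3193369 ≡ 1919 (mod 2201)
9^256 ≡ 1919^2 = 3682561 ≡ 288 (mod 2201)
9^512 ≡ 288^2 = 82944 ≡ 1507 (mod 2201)
9^1024 ≡ 1507^2 = 2271049 ≡ 1818 (mod 2201)
9^2048 ≡ 1818^2 = 3305124 ≡ 1423 (mod 2201)
2200 = 2048 + 128 + 16 + 8 in binary powers of 2.
So 9^2200 ≡ 1423 · 1919 · 1683 · 1764 ≡ 1741 (mod 2201).
Since 1741 ≠ 1, base 9 is a Fermat witness: 2201 is composite.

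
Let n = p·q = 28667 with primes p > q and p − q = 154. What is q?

109

Since p = q + 154, we have 28667 = q(q + 154), so q² + 154q − 28667 = 0.
Discriminant: 154² + 4·28667 = 23716 + 114668 = 138384; √138384 = 372.
q = (−154 + 372)/2 = 109, and p = q + 154 = 263.
Check: 109 · 263 = 28667.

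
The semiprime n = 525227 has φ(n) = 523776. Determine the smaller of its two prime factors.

683

φ(n) = (p−1)(q−1) = n − (p+q) + 1, so p + q = 525227 − 523776 + 1 = 1452.
p and q are the roots of t² − 1452t + 525227 = 0.
Discriminant: 1452² − 4·525227 = 2108304 − 2100908 = 7396; √7396 = 86.
q = (1452 − 86)/2 = 683, p = (1452 + 86)/2 = 769.
Check: 683 · 769 = 525227.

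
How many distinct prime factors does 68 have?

68 = 2^2 · 17
68 = 2^2 · 17, which has 2 distinct prime factors.

2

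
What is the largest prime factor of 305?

61

305 = 5 · 61
61 is prime.
So 305 = 5 · 61; the largest prime factor is 61.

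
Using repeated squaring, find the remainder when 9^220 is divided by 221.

9^1 ≡ 9 (mod 221)
9^2 ≡ 9^2 = 81 ≡ 81 (mod 221)
9^4 ≡ 81^2 = 6561 ≡ 152 (mod 221)
9^8 ≡ 152^2 = 23104 ≡ 120 (mod 221)
9^16 ≡ 120^2 = 14400 ≡ 35 (mod 221)
9^32 ≡ 35^2 = 1225 ≡ 120 (mod 221)
9^64 ≡ 120^2 = 14400 ≡ 35 (mod 221)
9^128 ≡ 35^2 = 1225 ≡ 120 (mod 221)
220 = 128 + 64 + 16 + 8 + 4 in binary powers of 2.
So 9^220 ≡ 120 · 35 · 35 · 120 · 152 ≡ 152 (mod 221).
Since 152 ≠ 1, base 9 is a Fermat witness: 221 is composite.

152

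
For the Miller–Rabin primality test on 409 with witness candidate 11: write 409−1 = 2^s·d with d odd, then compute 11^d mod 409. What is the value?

409 − 1 = 408 = 2^3 · 51, so d = 51.
11^1 ≡ 11 (mod 409)
11^2 ≡ 11^2 = 121 ≡ 121 (mod 409)
11^4 ≡ 121^2 = 14641 ≡ 326 (mod 409)
11^8 ≡ 326^2 = 106276 ≡ 345 (mod 409)
11^16 ≡ 345^2 = 119025 ≡ 6 (mod 409)
11^32 ≡ 6^2 = 36 ≡ 36 (mod 409)
51 = 32 + 16 + 2 + 1 in binary powers of 2.
So 11^51 ≡ 36 · 6 · 121 · 11 ≡ 378 (mod 409).
Squaring chain: 378 → 143 → 408; reaches −1, so base 11 does not prove 409 composite.

378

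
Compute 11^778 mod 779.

11^1 ≡ 11 (mod 779)
11^2 ≡ 11^2 = 121 ≡ 121 (mod 779)
11^4 ≡ 121^2 = 14641 ≡ 619 (mod 779)
11^8 ≡ 619^2 = 383161 ≡ 672 (mod 779)
11^16 ≡ 672^2 = 451584 ≡ 543 (mod 779)
11^32 ≡ 543^2 = 294849 ≡ 387 (mod 779)
11^64 ≡ 387^2 = 149769 ≡ 201 (mod 779)
11^128 ≡ 201^2 = 40401 ≡ 672 (mod 779)
11^256 ≡ 672^2 = 451584 ≡ 543 (mod 779)
11^512 ≡ 543^2 = 294849 ≡ 387 (mod 779)
778 = 512 + 256 + 8 + 2 in binary powers of 2.
So 11^778 ≡ 387 · 543 · 672 · 121 ≡ 144 (mod 779).
Since 144 ≠ 1, base 11 is a Fermat witness: 779 is composite.

144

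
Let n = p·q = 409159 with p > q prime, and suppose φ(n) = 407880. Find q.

619

φ(n) = (p−1)(q−1) = n − (p+q) + 1, so p + q = 409159 − 407880 + 1 = 1280.
p and q are the roots of t² − 1280t + 409159 = 0.
Discriminant: 1280² − 4·409159 = 1638400 − 1636636 = 1764; √1764 = 42.
q = (1280 − 42)/2 = 619, p = (1280 + 42)/2 = 661.
Check: 619 · 661 = 409159.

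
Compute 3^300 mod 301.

3^1 ≡ 3 (mod 301)
3^2 ≡ 3^2 = 9 ≡ 9 (mod 301)
3^4 ≡ 9^2 = 81 ≡ 81 (mod 301)
3^8 ≡ 81^2 = 6561 ≡ 240 (mod 301)
3^16 ≡ 240^2 = 57600 ≡ 109 (mod 301)
3^32 ≡ 109^2 = 11881 ≡ 142 (mod 301)
3^64 ≡ 142^2 = 20164 ≡ 298 (mod 301)
3^128 ≡ 298^2 = 88804 ≡ 9 (mod 301)
3^256 ≡ 9^2 = 81 ≡ 81 (mod 301)
300 = 256 + 32 + 8 + 4 in binary powers of 2.
So 3^300 ≡ 81 · 142 · 240 · 81 ≡ 127 (mod 301).
Since 127 ≠ 1, base 3 is a Fermat witness: 301 is composite.

127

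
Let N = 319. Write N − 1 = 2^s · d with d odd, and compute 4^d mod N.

212

319 − 1 = 318 = 2^1 · 159, so d = 159.
4^1 ≡ 4 (mod 319)
4^2 ≡ 4^2 = 16 ≡ 16 (mod 319)
4^4 ≡ 16^2 = 256 ≡ 256 (mod 319)
4^8 ≡ 256^2 = 65536 ≡ 141 (mod 319)
4^16 ≡ 141^2 = 19881 ≡ 103 (mod 319)
4^32 ≡ 103^2 = 10609 ≡ 82 (mod 319)
4^64 ≡ 82^2 = 6724 ≡ 25 (mod 319)
4^128 ≡ 25^2 = 625 ≡ 306 (mod 319)
159 = 128 + 16 + 8 + 4 + 2 + 1 in binary powers of 2.
So 4^159 ≡ 306 · 103 · 141 · 256 · 16 · 4 ≡ 212 (mod 319).
Squaring chain: 212; never reaches −1, so base 4 is a Miller–Rabin witness that 319 is composite.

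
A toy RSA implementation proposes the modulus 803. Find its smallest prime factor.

11

803 is odd.
Digit sum 11, not divisible by 3.
Ends in 3: not divisible by 5.
7: 803 = 7·114 + 5
11: 803 = 11·73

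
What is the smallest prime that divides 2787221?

41

2787221 is odd.
Digit sum 29, not divisible by 3.
Ends in 1: not divisible by 5.
7: 2787221 = 7·398174 + 3
11: 2787221 = 11·253383 + 8
13: 2787221 = 13·214401 + 8
17: 2787221 = 17·163954 + 3
19: 2787221 = 19·146695 + 16
23: 2787221 = 23·121183 + 12
29: 2787221 = 29·96111 + 2
31: 2787221 = 31·89910 + 11
37: 2787221 = 37·75330 + 11
41: 2787221 = 41·67981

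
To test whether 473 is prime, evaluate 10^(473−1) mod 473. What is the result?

10^1 ≡ 10 (mod 473)
10^2 ≡ 10^2 = 100 ≡ 100 (mod 473)
10^4 ≡ 100^2 = 10000 ≡ 67 (mod 473)
10^8 ≡ 67^2 = 4489 ≡ 232 (mod 473)
10^16 ≡ 232^2 = 53824 ≡ 375 (mod 473)
10^32 ≡ 375^2 = 140625 ≡ 144 (mod 473)
10^64 ≡ 144^2 = 20736 ≡ 397 (mod 473)
10^128 ≡ 397^2 = 157609 ≡ 100 (mod 473)
10^256 ≡ 100^2 = 10000 ≡ 67 (mod 473)
472 = 256 + 128 + 64 + 16 + 8 in binary powers of 2.
So 10^472 ≡ 67 · 100 · 397 · 375 · 232 ≡ 23 (mod 473).
Since 23 ≠ 1, base 10 is a Fermat witness: 473 is composite.

23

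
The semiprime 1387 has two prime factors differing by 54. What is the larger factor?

73

Since p = q + 54, we have 1387 = q(q + 54), so q² + 54q − 1387 = 0.
Discriminant: 54² + 4·1387 = 2916 + 5548 = 8464; √8464 = 92.
q = (−54 + 92)/2 = 19, and p = q + 54 = 73.
Check: 19 · 73 = 1387.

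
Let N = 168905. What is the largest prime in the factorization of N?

83

168905 = 5 · 33781
33781 = 11 · 3071
3071 = 37 · 83
83 is prime.
So 168905 = 5 · 11 · 37 · 83; the largest prime factor is 83.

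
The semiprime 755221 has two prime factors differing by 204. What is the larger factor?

977

Since p = q + 204, we have 755221 = q(q + 204), so q² + 204q − 755221 = 0.
Discriminant: 204² + 4·755221 = 41616 + 3020884 = 3062500; √3062500 = 1750.
q = (−204 + 1750)/2 = 773, and p = q + 204 = 977.
Check: 773 · 977 = 755221.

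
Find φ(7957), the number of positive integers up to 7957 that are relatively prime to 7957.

7776

Factor: 7957 = 73 · 109.
φ(7957) = (73−1) · (109−1) = 72 · 108 = 7776.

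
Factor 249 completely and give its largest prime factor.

83

249 = 3 · 83
83 is prime.
So 249 = 3 · 83; the largest prime factor is 83.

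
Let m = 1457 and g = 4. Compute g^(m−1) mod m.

4^1 ≡ 4 (mod 1457)
4^2 ≡ 4^2 = 16 ≡ 16 (mod 1457)
4^4 ≡ 16^2 = 256 ≡ 256 (mod 1457)
4^8 ≡ 256^2 = 65536 ≡ 1428 (mod 1457)
4^16 ≡ 1428^2 = 2039184 ≡ 841 (mod 1457)
4^32 ≡ 841^2 = 707281 ≡ 636 (mod 1457)
4^64 ≡ 636^2 = 404496 ≡ 907 (mod 1457)
4^128 ≡ 907^2 = 822649 ≡ 901 (mod 1457)
4^256 ≡ 901^2 = 811801 ≡ 252 (mod 1457)
4^512 ≡ 252^2 = 63504 ≡ 853 (mod 1457)
4^1024 ≡ 853^2 = 727609 ≡ 566 (mod 1457)
1456 = 1024 + 256 + 128 + 32 + 16 in binary powers of 2.
So 4^1456 ≡ 566 · 252 · 901 · 636 · 841 ≡ 686 (mod 1457).
Since 686 ≠ 1, base 4 is a Fermat witness: 1457 is composite.

686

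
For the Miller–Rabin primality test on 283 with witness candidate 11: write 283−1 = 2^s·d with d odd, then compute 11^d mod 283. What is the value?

283 − 1 = 282 = 2^1 · 141, so d = 141.
11^1 ≡ 11 (mod 283)
11^2 ≡ 11^2 = 121 ≡ 121 (mod 283)
11^4 ≡ 121^2 = 14641 ≡ 208 (mod 283)
11^8 ≡ 208^2 = 43264 ≡ 248 (mod 283)
11^16 ≡ 248^2 = 61504 ≡ 93 (mod 283)
11^32 ≡ 93^2 = 8649 ≡ 159 (mod 283)
11^64 ≡ 159^2 = 25281 ≡ 94 (mod 283)
11^128 ≡ 94^2 = 8836 ≡ 63 (mod 283)
141 = 128 + 8 + 4 + 1 in binary powers of 2.
So 11^141 ≡ 63 · 248 · 208 · 11 ≡ 1 (mod 283).
Since 11^d ≡ 1 (mod 283), base 11 does not prove 283 composite.

1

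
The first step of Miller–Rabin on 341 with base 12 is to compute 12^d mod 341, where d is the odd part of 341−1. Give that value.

254

341 − 1 = 340 = 2^2 · 85, so d = 85.
12^1 ≡ 12 (mod 341)
12^2 ≡ 12^2 = 144 ≡ 144 (mod 341)
12^4 ≡ 144^2 = 20736 ≡ 276 (mod 341)
12^8 ≡ 276^2 = 76176 ≡ 133 (mod 341)
12^16 ≡ 133^2 = 17689 ≡ 298 (mod 341)
12^32 ≡ 298^2 = 88804 ≡ 144 (mod 341)
12^64 ≡ 144^2 = 20736 ≡ 276 (mod 341)
85 = 64 + 16 + 4 + 1 in binary powers of 2.
So 12^85 ≡ 276 · 298 · 276 · 12 ≡ 254 (mod 341).
Squaring chain: 254 → 67; never reaches −1, so base 12 is a Miller–Rabin witness that 341 is composite.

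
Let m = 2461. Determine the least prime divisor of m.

2461 is odd.
Digit sum 13, not divisible by 3.
Ends in 1: not divisible by 5.
7: 2461 = 7·351 + 4
11: 2461 = 11·223 + 8
13: 2461 = 13·189 + 4
17: 2461 = 17·144 + 13
19: 2461 = 19·129 + 10
23: 2461 = 23·107

23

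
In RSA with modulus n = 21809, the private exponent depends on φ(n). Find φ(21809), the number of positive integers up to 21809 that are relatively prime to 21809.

Factor: 21809 = 113 · 193.
φ(21809) = (113−1) · (193−1) = 112 · 192 = 21504.

21504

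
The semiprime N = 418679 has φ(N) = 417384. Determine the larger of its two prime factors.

683

φ(n) = (p−1)(q−1) = n − (p+q) + 1, so p + q = 418679 − 417384 + 1 = 1296.
p and q are the roots of t² − 1296t + 418679 = 0.
Discriminant: 1296² − 4·418679 = 1679616 − 1674716 = 4900; √4900 = 70.
q = (1296 − 70)/2 = 613, p = (1296 + 70)/2 = 683.
Check: 613 · 683 = 418679.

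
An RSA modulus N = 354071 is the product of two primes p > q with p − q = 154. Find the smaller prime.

Since p = q + 154, we have 354071 = q(q + 154), so q² + 154q − 354071 = 0.
Discriminant: 154² + 4·354071 = 23716 + 1416284 = 1440000; √1440000 = 1200.
q = (−154 + 1200)/2 = 523, and p = q + 154 = 677.
Check: 523 · 677 = 354071.

523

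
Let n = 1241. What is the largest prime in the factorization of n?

73

1241 = 17 · 73
73 is prime.
So 1241 = 17 · 73; the largest prime factor is 73.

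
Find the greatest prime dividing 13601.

13601 = 7 · 1943
1943 = 29 · 67
67 is prime.
So 13601 = 7 · 29 · 67; the largest prime factor is 67.

67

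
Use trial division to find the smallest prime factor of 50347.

11

50347 is odd.
Digit sum 19, not divisible by 3.
Ends in 7: not divisible by 5.
7: 50347 = 7·7192 + 3
11: 50347 = 11·4577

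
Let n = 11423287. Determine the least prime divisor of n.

11423287 is odd.
Digit sum 28, not divisible by 3.
Ends in 7: not divisible by 5.
7: 11423287 = 7·1631898 + 1
11: 11423287 = 11·1038480 + 7
13: 11423287 = 13·878714 + 5
17: 11423287 = 17·671958 + 1
19: 11423287 = 19·601225 + 12
23: 11423287 = 23·496664 + 15
29: 11423287 = 29·393906 + 13
31: 11423287 = 31·368493 + 4
37: 11423287 = 37·308737 + 18
41: 11423287 = 41·278616 + 31
43: 11423287 = 43·265657 + 36
47: 11423287 = 47·243048 + 31
53: 11423287 = 53·215533 + 38
59: 11423287 = 59·193615 + 2
61: 11423287 = 61·187267

61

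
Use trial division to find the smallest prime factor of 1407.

1407 is odd.
Digit sum 12, divisible by 3.

3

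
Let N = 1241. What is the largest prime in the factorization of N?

73

1241 = 17 · 73
73 is prime.
So 1241 = 17 · 73; the largest prime factor is 73.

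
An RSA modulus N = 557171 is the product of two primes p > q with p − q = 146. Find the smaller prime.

677

Since p = q + 146, we have 557171 = q(q + 146), so q² + 146q − 557171 = 0.
Discriminant: 146² + 4·557171 = 21316 + 2228684 = 2250000; √2250000 = 1500.
q = (−146 + 1500)/2 = 677, and p = q + 146 = 823.
Check: 677 · 823 = 557171.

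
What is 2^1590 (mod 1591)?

471

2^1 ≡ 2 (mod 1591)
2^2 ≡ 2^2 = 4 ≡ 4 (mod 1591)
2^4 ≡ 4^2 = 16 ≡ 16 (mod 1591)
2^8 ≡ 16^2 = 256 ≡ 256 (mod 1591)
2^16 ≡ 256^2 = 65536 ≡ 305 (mod 1591)
2^32 ≡ 305^2 = 93025 ≡ 747 (mod 1591)
2^64 ≡ 747^2 = 558009 ≡ 1159 (mod 1591)
2^128 ≡ 1159^2 = 1343281 ≡ 477 (mod 1591)
2^256 ≡ 477^2 = 227529 ≡ 16 (mod 1591)
2^512 ≡ 16^2 = 256 ≡ 256 (mod 1591)
2^1024 ≡ 256^2 = 65536 ≡ 305 (mod 1591)
1590 = 1024 + 512 + 32 + 16 + 4 + 2 in binary powers of 2.
So 2^1590 ≡ 305 · 256 · 747 · 305 · 16 · 4 ≡ 471 (mod 1591).
Since 471 ≠ 1, base 2 is a Fermat witness: 1591 is composite.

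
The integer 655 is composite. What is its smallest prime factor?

655 is odd.
Digit sum 16, not divisible by 3.
Ends in 5: divisible by 5.

5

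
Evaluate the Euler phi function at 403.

Factor: 403 = 13 · 31.
φ(403) = (13−1) · (31−1) = 12 · 30 = 360.

360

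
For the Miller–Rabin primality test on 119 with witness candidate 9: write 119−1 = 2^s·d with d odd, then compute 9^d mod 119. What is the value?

119 − 1 = 118 = 2^1 · 59, so d = 59.
9^1 ≡ 9 (mod 119)
9^2 ≡ 9^2 = 81 ≡ 81 (mod 119)
9^4 ≡ 81^2 = 6561 ≡ 16 (mod 119)
9^8 ≡ 16^2 = 256 ≡ 18 (mod 119)
9^16 ≡ 18^2 = 324 ≡ 86 (mod 119)
9^32 ≡ 86^2 = 7396 ≡ 18 (mod 119)
59 = 32 + 16 + 8 + 2 + 1 in binary powers of 2.
So 9^59 ≡ 18 · 86 · 18 · 81 · 9 ≡ 32 (mod 119).
Squaring chain: 32; never reaches −1, so base 9 is a Miller–Rabin witness that 119 is composite.

32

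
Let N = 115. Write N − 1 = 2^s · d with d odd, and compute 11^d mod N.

115 − 1 = 114 = 2^1 · 57, so d = 57.
11^1 ≡ 11 (mod 115)
11^2 ≡ 11^2 = 121 ≡ 6 (mod 115)
11^4 ≡ 6^2 = 36 ≡ 36 (mod 115)
11^8 ≡ 36^2 = 1296 ≡ 31 (mod 115)
11^16 ≡ 31^2 = 961 ≡ 41 (mod 115)
11^32 ≡ 41^2 = 1681 ≡ 71 (mod 115)
57 = 32 + 16 + 8 + 1 in binary powers of 2.
So 11^57 ≡ 71 · 41 · 31 · 11 ≡ 86 (mod 115).
Squaring chain: 86; never reaches −1, so base 11 is a Miller–Rabin witness that 115 is composite.

86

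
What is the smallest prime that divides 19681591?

97

19681591 is odd.
Digit sum 40, not divisible by 3.
Ends in 1: not divisible by 5.
7: 19681591 = 7·2811655 + 6
11: 19681591 = 11·1789235 + 6
13: 19681591 = 13·1513968 + 7
17: 19681591 = 17·1157740 + 11
19: 19681591 = 19·1035873 + 4
23: 19681591 = 23·855721 + 8
29: 19681591 = 29·678675 + 16
31: 19681591 = 31·634890 + 1
37: 19681591 = 37·531934 + 33
41: 19681591 = 41·480038 + 33
43: 19681591 = 43·457711 + 18
47: 19681591 = 47·418757 + 12
53: 19681591 = 53·371350 + 41
59: 19681591 = 59·333586 + 17
61: 19681591 = 61·322649 + 2
67: 19681591 = 67·293755 + 6
71: 19681591 = 71·277205 + 36
73: 19681591 = 73·269610 + 61
79: 19681591 = 79·249134 + 5
83: 19681591 = 83·237127 + 50
89: 19681591 = 89·221141 + 42
97: 19681591 = 97·202903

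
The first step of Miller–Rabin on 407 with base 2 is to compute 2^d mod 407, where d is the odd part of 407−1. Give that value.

338

407 − 1 = 406 = 2^1 · 203, so d = 203.
2^1 ≡ 2 (mod 407)
2^2 ≡ 2^2 = 4 ≡ 4 (mod 407)
2^4 ≡ 4^2 = 16 ≡ 16 (mod 407)
2^8 ≡ 16^2 = 256 ≡ 256 (mod 407)
2^16 ≡ 256^2 = 65536 ≡ 9 (mod 407)
2^32 ≡ 9^2 = 81 ≡ 81 (mod 407)
2^64 ≡ 81^2 = 6561 ≡ 49 (mod 407)
2^128 ≡ 49^2 = 2401 ≡ 366 (mod 407)
203 = 128 + 64 + 8 + 2 + 1 in binary powers of 2.
So 2^203 ≡ 366 · 49 · 256 · 4 · 2 ≡ 338 (mod 407).
Squaring chain: 338; never reaches −1, so base 2 is a Miller–Rabin witness that 407 is composite.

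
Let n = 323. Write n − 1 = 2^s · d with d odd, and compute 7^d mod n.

323 − 1 = 322 = 2^1 · 161, so d = 161.
7^1 ≡ 7 (mod 323)
7^2 ≡ 7^2 = 49 ≡ 49 (mod 323)
7^4 ≡ 49^2 = 2401 ≡ 140 (mod 323)
7^8 ≡ 140^2 = 19600 ≡ 220 (mod 323)
7^16 ≡ 220^2 = 48400 ≡ 273 (mod 323)
7^32 ≡ 273^2 = 74529 ≡ 239 (mod 323)
7^64 ≡ 239^2 = 57121 ≡ 273 (mod 323)
7^128 ≡ 273^2 = 74529 ≡ 239 (mod 323)
161 = 128 + 32 + 1 in binary powers of 2.
So 7^161 ≡ 239 · 239 · 7 ≡ 296 (mod 323).
Squaring chain: 296; never reaches −1, so base 7 is a Miller–Rabin witness that 323 is composite.

296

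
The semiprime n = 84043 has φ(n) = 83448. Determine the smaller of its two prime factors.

φ(n) = (p−1)(q−1) = n − (p+q) + 1, so p + q = 84043 − 83448 + 1 = 596.
p and q are the roots of t² − 596t + 84043 = 0.
Discriminant: 596² − 4·84043 = 355216 − 336172 = 19044; √19044 = 138.
q = (596 − 138)/2 = 229, p = (596 + 138)/2 = 367.
Check: 229 · 367 = 84043.

229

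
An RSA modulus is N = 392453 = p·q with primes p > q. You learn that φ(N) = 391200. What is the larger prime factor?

φ(n) = (p−1)(q−1) = n − (p+q) + 1, so p + q = 392453 − 391200 + 1 = 1254.
p and q are the roots of t² − 1254t + 392453 = 0.
Discriminant: 1254² − 4·392453 = 1572516 − 1569812 = 2704; √2704 = 52.
q = (1254 − 52)/2 = 601, p = (1254 + 52)/2 = 653.
Check: 601 · 653 = 392453.

653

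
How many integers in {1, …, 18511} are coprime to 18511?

18232

Factor: 18511 = 107 · 173.
φ(18511) = (107−1) · (173−1) = 106 · 172 = 18232.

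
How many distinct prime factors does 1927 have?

1927 = 41 · 47
1927 = 41 · 47, which has 2 distinct prime factors.

2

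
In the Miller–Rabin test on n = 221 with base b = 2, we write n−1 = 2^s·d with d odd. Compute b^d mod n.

128

221 − 1 = 220 = 2^2 · 55, so d = 55.
2^1 ≡ 2 (mod 221)
2^2 ≡ 2^2 = 4 ≡ 4 (mod 221)
2^4 ≡ 4^2 = 16 ≡ 16 (mod 221)
2^8 ≡ 16^2 = 256 ≡ 35 (mod 221)
2^16 ≡ 35^2 = 1225 ≡ 120 (mod 221)
2^32 ≡ 120^2 = 14400 ≡ 35 (mod 221)
55 = 32 + 16 + 4 + 2 + 1 in binary powers of 2.
So 2^55 ≡ 35 · 120 · 16 · 4 · 2 ≡ 128 (mod 221).
Squaring chain: 128 → 30; never reaches −1, so base 2 is a Miller–Rabin witness that 221 is composite.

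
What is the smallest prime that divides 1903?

11

1903 is odd.
Digit sum 13, not divisible by 3.
Ends in 3: not divisible by 5.
7: 1903 = 7·271 + 6
11: 1903 = 11·173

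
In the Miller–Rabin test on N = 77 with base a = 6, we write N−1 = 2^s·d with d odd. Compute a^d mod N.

77 − 1 = 76 = 2^2 · 19, so d = 19.
6^1 ≡ 6 (mod 77)
6^2 ≡ 6^2 = 36 ≡ 36 (mod 77)
6^4 ≡ 36^2 = 1296 ≡ 64 (mod 77)
6^8 ≡ 64^2 = 4096 ≡ 15 (mod 77)
6^16 ≡ 15^2 = 225 ≡ 71 (mod 77)
19 = 16 + 2 + 1 in binary powers of 2.
So 6^19 ≡ 71 · 36 · 6 ≡ 13 (mod 77).
Squaring chain: 13 → 15; never reaches −1, so base 6 is a Miller–Rabin witness that 77 is composite.

13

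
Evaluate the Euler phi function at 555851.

531360

Factor: 555851 = 37 · 83 · 181.
φ(555851) = (37−1) · (83−1) · (181−1) = 36 · 82 · 180 = 531360.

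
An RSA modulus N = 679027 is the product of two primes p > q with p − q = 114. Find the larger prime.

Since p = q + 114, we have 679027 = q(q + 114), so q² + 114q − 679027 = 0.
Discriminant: 114² + 4·679027 = 12996 + 2716108 = 2729104; √2729104 = 1652.
q = (−114 + 1652)/2 = 769, and p = q + 114 = 883.
Check: 769 · 883 = 679027.

883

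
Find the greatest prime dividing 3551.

3551 = 53 · 67
67 is prime.
So 3551 = 53 · 67; the largest prime factor is 67.

67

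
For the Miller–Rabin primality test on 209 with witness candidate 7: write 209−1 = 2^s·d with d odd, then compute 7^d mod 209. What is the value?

209 − 1 = 208 = 2^4 · 13, so d = 13.
7^1 ≡ 7 (mod 209)
7^2 ≡ 7^2 = 49 ≡ 49 (mod 209)
7^4 ≡ 49^2 = 2401 ≡ 102 (mod 209)
7^8 ≡ 102^2 = 10404 ≡ 163 (mod 209)
13 = 8 + 4 + 1 in binary powers of 2.
So 7^13 ≡ 163 · 102 · 7 ≡ 178 (mod 209).
Squaring chain: 178 → 125 → 159 → 201; never reaches −1, so base 7 is a Miller–Rabin witness that 209 is composite.

178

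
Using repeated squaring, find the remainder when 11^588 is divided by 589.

343

11^1 ≡ 11 (mod 589)
11^2 ≡ 11^2 = 121 ≡ 121 (mod 589)
11^4 ≡ 121^2 = 14641 ≡ 505 (mod 589)
11^8 ≡ 505^2 = 255025 ≡ 577 (mod 589)
11^16 ≡ 577^2 = 332929 ≡ 144 (mod 589)
11^32 ≡ 144^2 = 20736 ≡ 121 (mod 589)
11^64 ≡ 121^2 = 14641 ≡ 505 (mod 589)
11^128 ≡ 505^2 = 255025 ≡ 577 (mod 589)
11^256 ≡ 577^2 = 332929 ≡ 144 (mod 589)
11^512 ≡ 144^2 = 20736 ≡ 121 (mod 589)
588 = 512 + 64 + 8 + 4 in binary powers of 2.
So 11^588 ≡ 121 · 505 · 577 · 505 ≡ 343 (mod 589).
Since 343 ≠ 1, base 11 is a Fermat witness: 589 is composite.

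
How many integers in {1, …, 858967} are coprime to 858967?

Factor: 858967 = 79 · 83 · 131.
φ(858967) = (79−1) · (83−1) · (131−1) = 78 · 82 · 130 = 831480.

831480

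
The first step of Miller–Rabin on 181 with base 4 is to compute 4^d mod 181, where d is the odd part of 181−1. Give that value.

181 − 1 = 180 = 2^2 · 45, so d = 45.
4^1 ≡ 4 (mod 181)
4^2 ≡ 4^2 = 16 ≡ 16 (mod 181)
4^4 ≡ 16^2 = 256 ≡ 75 (mod 181)
4^8 ≡ 75^2 = 5625 ≡ 14 (mod 181)
4^16 ≡ 14^2 = 196 ≡ 15 (mod 181)
4^32 ≡ 15^2 = 225 ≡ 44 (mod 181)
45 = 32 + 8 + 4 + 1 in binary powers of 2.
So 4^45 ≡ 44 · 14 · 75 · 4 ≡ 180 (mod 181).
Since 4^d ≡ 180 (mod 181), base 4 does not prove 181 composite.

180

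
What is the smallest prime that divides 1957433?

31

1957433 is odd.
Digit sum 32, not divisible by 3.
Ends in 3: not divisible by 5.
7: 1957433 = 7·279633 + 2
11: 1957433 = 11·177948 + 5
13: 1957433 = 13·150571 + 10
17: 1957433 = 17·115143 + 2
19: 1957433 = 19·103022 + 15
23: 1957433 = 23·85105 + 18
29: 1957433 = 29·67497 + 20
31: 1957433 = 31·63143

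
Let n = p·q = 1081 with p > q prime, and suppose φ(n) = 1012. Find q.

φ(n) = (p−1)(q−1) = n − (p+q) + 1, so p + q = 1081 − 1012 + 1 = 70.
p and q are the roots of t² − 70t + 1081 = 0.
Discriminant: 70² − 4·1081 = 4900 − 4324 = 576; √576 = 24.
q = (70 − 24)/2 = 23, p = (70 + 24)/2 = 47.
Check: 23 · 47 = 1081.

23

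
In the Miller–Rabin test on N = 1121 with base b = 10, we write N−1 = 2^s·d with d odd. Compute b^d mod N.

1121 − 1 = 1120 = 2^5 · 35, so d = 35.
10^1 ≡ 10 (mod 1121)
10^2 ≡ 10^2 = 100 ≡ 100 (mod 1121)
10^4 ≡ 100^2 = 10000 ≡ 1032 (mod 1121)
10^8 ≡ 1032^2 = 1065024 ≡ 74 (mod 1121)
10^16 ≡ 74^2 = 5476 ≡ 992 (mod 1121)
10^32 ≡ 992^2 = 984064 ≡ 947 (mod 1121)
35 = 32 + 2 + 1 in binary powers of 2.
So 10^35 ≡ 947 · 100 · 10 ≡ 876 (mod 1121).
Squaring chain: 876 → 612 → 130 → 85 → 499; never reaches −1, so base 10 is a Miller–Rabin witness that 1121 is composite.

876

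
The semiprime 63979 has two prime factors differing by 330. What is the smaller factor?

Since p = q + 330, we have 63979 = q(q + 330), so q² + 330q − 63979 = 0.
Discriminant: 330² + 4·63979 = 108900 + 255916 = 364816; √364816 = 604.
q = (−330 + 604)/2 = 137, and p = q + 330 = 467.
Check: 137 · 467 = 63979.

137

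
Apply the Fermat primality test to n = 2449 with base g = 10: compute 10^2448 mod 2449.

10^1 ≡ 10 (mod 2449)
10^2 ≡ 10^2 = 100 ≡ 100 (mod 2449)
10^4 ≡ 100^2 = 10000 ≡ 204 (mod 2449)
10^8 ≡ 204^2 = 41616 ≡ 2432 (mod 2449)
10^16 ≡ 2432^2 = 5914624 ≡ 289 (mod 2449)
10^32 ≡ 289^2 = 83521 ≡ 255 (mod 2449)
10^64 ≡ 255^2 = 65025 ≡ 1351 (mod 2449)
10^128 ≡ 1351^2 = 1825201 ≡ 696 (mod 2449)
10^256 ≡ 696^2 = 484416 ≡ 1963 (mod 2449)
10^512 ≡ 1963^2 = 3853369 ≡ 1092 (mod 2449)
10^1024 ≡ 1092^2 = 1192464 ≡ 2250 (mod 2449)
10^2048 ≡ 2250^2 = 5062500 ≡ 417 (mod 2449)
2448 = 2048 + 256 + 128 + 16 in binary powers of 2.
So 10^2448 ≡ 417 · 1963 · 696 · 289 ≡ 1310 (mod 2449).
Since 1310 ≠ 1, base 10 is a Fermat witness: 2449 is composite.

1310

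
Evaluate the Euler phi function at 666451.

620928

Factor: 666451 = 17 · 197 · 199.
φ(666451) = (17−1) · (197−1) · (199−1) = 16 · 196 · 198 = 620928.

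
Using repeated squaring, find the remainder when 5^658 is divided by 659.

5^1 ≡ 5 (mod 659)
5^2 ≡ 5^2 = 25 ≡ 25 (mod 659)
5^4 ≡ 25^2 = 625 ≡ 625 (mod 659)
5^8 ≡ 625^2 = 390625 ≡ 497 (mod 659)
5^16 ≡ 497^2 = 247009 ≡ 543 (mod 659)
5^32 ≡ 543^2 = 294849 ≡ 276 (mod 659)
5^64 ≡ 276^2 = 76176 ≡ 391 (mod 659)
5^128 ≡ 391^2 = 152881 ≡ 652 (mod 659)
5^256 ≡ 652^2 = 425104 ≡ 49 (mod 659)
5^512 ≡ 49^2 = 2401 ≡ 424 (mod 659)
658 = 512 + 128 + 16 + 2 in binary powers of 2.
So 5^658 ≡ 424 · 652 · 543 · 25 ≡ 1 (mod 659).
Since the result is 1, base 5 gives no evidence that 659 is composite.

1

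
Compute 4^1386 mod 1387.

4^1 ≡ 4 (mod 1387)
4^2 ≡ 4^2 = 16 ≡ 16 (mod 1387)
4^4 ≡ 16^2 = 256 ≡ 256 (mod 1387)
4^8 ≡ 256^2 = 65536 ≡ 347 (mod 1387)
4^16 ≡ 347^2 = 120409 ≡ 1127 (mod 1387)
4^32 ≡ 1127^2 = 1270129 ≡ 1024 (mod 1387)
4^64 ≡ 1024^2 = 1048576 ≡ 4 (mod 1387)
4^128 ≡ 4^2 = 16 ≡ 16 (mod 1387)
4^256 ≡ 16^2 = 256 ≡ 256 (mod 1387)
4^512 ≡ 256^2 = 65536 ≡ 347 (mod 1387)
4^1024 ≡ 347^2 = 120409 ≡ 1127 (mod 1387)
1386 = 1024 + 256 + 64 + 32 + 8 + 2 in binary powers of 2.
So 4^1386 ≡ 1127 · 256 · 4 · 1024 · 347 · 16 ≡ 1 (mod 1387).
Since the result is 1, base 4 gives no evidence that 1387 is composite.

1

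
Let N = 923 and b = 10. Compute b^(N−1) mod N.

302

10^1 ≡ 10 (mod 923)
10^2 ≡ 10^2 = 100 ≡ 100 (mod 923)
10^4 ≡ 100^2 = 10000 ≡ 770 (mod 923)
10^8 ≡ 770^2 = 592900 ≡ 334 (mod 923)
10^16 ≡ 334^2 = 111556 ≡ 796 (mod 923)
10^32 ≡ 796^2 = 633616 ≡ 438 (mod 923)
10^64 ≡ 438^2 = 191844 ≡ 783 (mod 923)
10^128 ≡ 783^2 = 613089 ≡ 217 (mod 923)
10^256 ≡ 217^2 = 47089 ≡ 16 (mod 923)
10^512 ≡ 16^2 = 256 ≡ 256 (mod 923)
922 = 512 + 256 + 128 + 16 + 8 + 2 in binary powers of 2.
So 10^922 ≡ 256 · 16 · 217 · 796 · 334 · 100 ≡ 302 (mod 923).
Since 302 ≠ 1, base 10 is a Fermat witness: 923 is composite.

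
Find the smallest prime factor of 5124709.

5124709 is odd.
Digit sum 28, not divisible by 3.
Ends in 9: not divisible by 5.
7: 5124709 = 7·732101 + 2
11: 5124709 = 11·465882 + 7
13: 5124709 = 13·394208 + 5
17: 5124709 = 17·301453 + 8
19: 5124709 = 19·269721 + 10
23: 5124709 = 23·222813 + 10
29: 5124709 = 29·176714 + 3
31: 5124709 = 31·165313 + 6
37: 5124709 = 37·138505 + 24
41: 5124709 = 41·124992 + 37
43: 5124709 = 43·119179 + 12
47: 5124709 = 47·109036 + 17
53: 5124709 = 53·96692 + 33
59: 5124709 = 59·86859 + 28
61: 5124709 = 61·84011 + 38
67: 5124709 = 67·76488 + 13
71: 5124709 = 71·72179

71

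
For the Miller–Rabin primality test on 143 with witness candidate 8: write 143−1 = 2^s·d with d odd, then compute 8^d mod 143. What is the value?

96

143 − 1 = 142 = 2^1 · 71, so d = 71.
8^1 ≡ 8 (mod 143)
8^2 ≡ 8^2 = 64 ≡ 64 (mod 143)
8^4 ≡ 64^2 = 4096 ≡ 92 (mod 143)
8^8 ≡ 92^2 = 8464 ≡ 27 (mod 143)
8^16 ≡ 27^2 = 729 ≡ 14 (mod 143)
8^32 ≡ 14^2 = 196 ≡ 53 (mod 143)
8^64 ≡ 53^2 = 2809 ≡ 92 (mod 143)
71 = 64 + 4 + 2 + 1 in binary powers of 2.
So 8^71 ≡ 92 · 92 · 64 · 8 ≡ 96 (mod 143).
Squaring chain: 96; never reaches −1, so base 8 is a Miller–Rabin witness that 143 is composite.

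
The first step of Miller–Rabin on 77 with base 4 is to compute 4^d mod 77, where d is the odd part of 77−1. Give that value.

77 − 1 = 76 = 2^2 · 19, so d = 19.
4^1 ≡ 4 (mod 77)
4^2 ≡ 4^2 = 16 ≡ 16 (mod 77)
4^4 ≡ 16^2 = 256 ≡ 25 (mod 77)
4^8 ≡ 25^2 = 625 ≡ 9 (mod 77)
4^16 ≡ 9^2 = 81 ≡ 4 (mod 77)
19 = 16 + 2 + 1 in binary powers of 2.
So 4^19 ≡ 4 · 16 · 4 ≡ 25 (mod 77).
Squaring chain: 25 → 9; never reaches −1, so base 4 is a Miller–Rabin witness that 77 is composite.

25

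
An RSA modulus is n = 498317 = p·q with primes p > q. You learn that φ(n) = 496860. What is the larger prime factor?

911

φ(n) = (p−1)(q−1) = n − (p+q) + 1, so p + q = 498317 − 496860 + 1 = 1458.
p and q are the roots of t² − 1458t + 498317 = 0.
Discriminant: 1458² − 4·498317 = 2125764 − 1993268 = 132496; √132496 = 364.
q = (1458 − 364)/2 = 547, p = (1458 + 364)/2 = 911.
Check: 547 · 911 = 498317.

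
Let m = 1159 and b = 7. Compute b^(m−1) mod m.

723

7^1 ≡ 7 (mod 1159)
7^2 ≡ 7^2 = 49 ≡ 49 (mod 1159)
7^4 ≡ 49^2 = 2401 ≡ 83 (mod 1159)
7^8 ≡ 83^2 = 6889 ≡ 1094 (mod 1159)
7^16 ≡ 1094^2 = 1196836 ≡ 748 (mod 1159)
7^32 ≡ 748^2 = 559504 ≡ 866 (mod 1159)
7^64 ≡ 866^2 = 749956 ≡ 83 (mod 1159)
7^128 ≡ 83^2 = 6889 ≡ 1094 (mod 1159)
7^256 ≡ 1094^2 = 1196836 ≡ 748 (mod 1159)
7^512 ≡ 748^2 = 559504 ≡ 866 (mod 1159)
7^1024 ≡ 866^2 = 749956 ≡ 83 (mod 1159)
1158 = 1024 + 128 + 4 + 2 in binary powers of 2.
So 7^1158 ≡ 83 · 1094 · 83 · 49 ≡ 723 (mod 1159).
Since 723 ≠ 1, base 7 is a Fermat witness: 1159 is composite.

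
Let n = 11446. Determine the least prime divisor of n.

2

11446 is even: 2 divides it.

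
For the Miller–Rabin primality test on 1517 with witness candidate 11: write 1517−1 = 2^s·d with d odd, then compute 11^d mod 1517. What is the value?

1010

1517 − 1 = 1516 = 2^2 · 379, so d = 379.
11^1 ≡ 11 (mod 1517)
11^2 ≡ 11^2 = 121 ≡ 121 (mod 1517)
11^4 ≡ 121^2 = 14641 ≡ 988 (mod 1517)
11^8 ≡ 988^2 = 976144 ≡ 713 (mod 1517)
11^16 ≡ 713^2 = 508369 ≡ 174 (mod 1517)
11^32 ≡ 174^2 = 30276 ≡ 1453 (mod 1517)
11^64 ≡ 1453^2 = 2111209 ≡ 1062 (mod 1517)
11^128 ≡ 1062^2 = 1127844 ≡ 713 (mod 1517)
11^256 ≡ 713^2 = 508369 ≡ 174 (mod 1517)
379 = 256 + 64 + 32 + 16 + 8 + 2 + 1 in binary powers of 2.
So 11^379 ≡ 174 · 1062 · 1453 · 174 · 713 · 121 · 11 ≡ 1010 (mod 1517).
Squaring chain: 1010 → 676; never reaches −1, so base 11 is a Miller–Rabin witness that 1517 is composite.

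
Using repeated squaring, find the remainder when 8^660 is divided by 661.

1

8^1 ≡ 8 (mod 661)
8^2 ≡ 8^2 = 64 ≡ 64 (mod 661)
8^4 ≡ 64^2 = 4096 ≡ 130 (mod 661)
8^8 ≡ 130^2 = 16900 ≡ 375 (mod 661)
8^16 ≡ 375^2 = 140625 ≡ 493 (mod 661)
8^32 ≡ 493^2 = 243049 ≡ 462 (mod 661)
8^64 ≡ 462^2 = 213444 ≡ 602 (mod 661)
8^128 ≡ 602^2 = 362404 ≡ 176 (mod 661)
8^256 ≡ 176^2 = 30976 ≡ 570 (mod 661)
8^512 ≡ 570^2 = 324900 ≡ 349 (mod 661)
660 = 512 + 128 + 16 + 4 in binary powers of 2.
So 8^660 ≡ 349 · 176 · 493 · 130 ≡ 1 (mod 661).
Since the result is 1, base 8 gives no evidence that 661 is composite.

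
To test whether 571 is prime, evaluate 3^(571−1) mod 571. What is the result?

3^1 ≡ 3 (mod 571)
3^2 ≡ 3^2 = 9 ≡ 9 (mod 571)
3^4 ≡ 9^2 = 81 ≡ 81 (mod 571)
3^8 ≡ 81^2 = 6561 ≡ 280 (mod 571)
3^16 ≡ 280^2 = 78400 ≡ 173 (mod 571)
3^32 ≡ 173^2 = 29929 ≡ 237 (mod 571)
3^64 ≡ 237^2 = 56169 ≡ 211 (mod 571)
3^128 ≡ 211^2 = 44521 ≡ 554 (mod 571)
3^256 ≡ 554^2 = 306916 ≡ 289 (mod 571)
3^512 ≡ 289^2 = 83521 ≡ 155 (mod 571)
570 = 512 + 32 + 16 + 8 + 2 in binary powers of 2.
So 3^570 ≡ 155 · 237 · 173 · 280 · 9 ≡ 1 (mod 571).
Since the result is 1, base 3 gives no evidence that 571 is composite.

1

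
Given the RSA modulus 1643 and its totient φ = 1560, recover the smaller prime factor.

φ(n) = (p−1)(q−1) = n − (p+q) + 1, so p + q = 1643 − 1560 + 1 = 84.
p and q are the roots of t² − 84t + 1643 = 0.
Discriminant: 84² − 4·1643 = 7056 − 6572 = 484; √484 = 22.
q = (84 − 22)/2 = 31, p = (84 + 22)/2 = 53.
Check: 31 · 53 = 1643.

31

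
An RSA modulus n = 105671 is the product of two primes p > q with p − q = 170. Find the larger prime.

Since p = q + 170, we have 105671 = q(q + 170), so q² + 170q − 105671 = 0.
Discriminant: 170² + 4·105671 = 28900 + 422684 = 451584; √451584 = 672.
q = (−170 + 672)/2 = 251, and p = q + 170 = 421.
Check: 251 · 421 = 105671.

421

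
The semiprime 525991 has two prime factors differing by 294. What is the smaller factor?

593

Since p = q + 294, we have 525991 = q(q + 294), so q² + 294q − 525991 = 0.
Discriminant: 294² + 4·525991 = 86436 + 2103964 = 2190400; √2190400 = 1480.
q = (−294 + 1480)/2 = 593, and p = q + 294 = 887.
Check: 593 · 887 = 525991.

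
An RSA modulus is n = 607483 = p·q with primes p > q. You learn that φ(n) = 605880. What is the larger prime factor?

φ(n) = (p−1)(q−1) = n − (p+q) + 1, so p + q = 607483 − 605880 + 1 = 1604.
p and q are the roots of t² − 1604t + 607483 = 0.
Discriminant: 1604² − 4·607483 = 2572816 − 2429932 = 142884; √142884 = 378.
q = (1604 − 378)/2 = 613, p = (1604 + 378)/2 = 991.
Check: 613 · 991 = 607483.

991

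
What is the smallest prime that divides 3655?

5

3655 is odd.
Digit sum 19, not divisible by 3.
Ends in 5: divisible by 5.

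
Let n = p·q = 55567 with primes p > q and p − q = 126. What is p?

307

Since p = q + 126, we have 55567 = q(q + 126), so q² + 126q − 55567 = 0.
Discriminant: 126² + 4·55567 = 15876 + 222268 = 238144; √238144 = 488.
q = (−126 + 488)/2 = 181, and p = q + 126 = 307.
Check: 181 · 307 = 55567.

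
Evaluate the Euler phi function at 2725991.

2665728

Factor: 2725991 = 97 · 157 · 179.
φ(2725991) = (97−1) · (157−1) · (179−1) = 96 · 156 · 178 = 2665728.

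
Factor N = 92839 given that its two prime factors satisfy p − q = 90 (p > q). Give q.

Since p = q + 90, we have 92839 = q(q + 90), so q² + 90q − 92839 = 0.
Discriminant: 90² + 4·92839 = 8100 + 371356 = 379456; √379456 = 616.
q = (−90 + 616)/2 = 263, and p = q + 90 = 353.
Check: 263 · 353 = 92839.

263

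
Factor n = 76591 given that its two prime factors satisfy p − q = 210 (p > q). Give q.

Since p = q + 210, we have 76591 = q(q + 210), so q² + 210q − 76591 = 0.
Discriminant: 210² + 4·76591 = 44100 + 306364 = 350464; √350464 = 592.
q = (−210 + 592)/2 = 191, and p = q + 210 = 401.
Check: 191 · 401 = 76591.

191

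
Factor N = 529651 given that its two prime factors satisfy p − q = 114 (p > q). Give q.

Since p = q + 114, we have 529651 = q(q + 114), so q² + 114q − 529651 = 0.
Discriminant: 114² + 4·529651 = 12996 + 2118604 = 2131600; √2131600 = 1460.
q = (−114 + 1460)/2 = 673, and p = q + 114 = 787.
Check: 673 · 787 = 529651.

673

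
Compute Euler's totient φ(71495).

Factor: 71495 = 5 · 79 · 181.
φ(71495) = (5−1) · (79−1) · (181−1) = 4 · 78 · 180 = 56160.

56160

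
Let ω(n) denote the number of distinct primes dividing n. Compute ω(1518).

4

1518 = 2 · 759
759 = 3 · 253
253 = 11 · 23
1518 = 2 · 3 · 11 · 23, which has 4 distinct prime factors.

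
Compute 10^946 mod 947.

1

10^1 ≡ 10 (mod 947)
10^2 ≡ 10^2 = 100 ≡ 100 (mod 947)
10^4 ≡ 100^2 = 10000 ≡ 530 (mod 947)
10^8 ≡ 530^2 = 280900 ≡ 588 (mod 947)
10^16 ≡ 588^2 = 345744 ≡ 89 (mod 947)
10^32 ≡ 89^2 = 7921 ≡ 345 (mod 947)
10^64 ≡ 345^2 = 119025 ≡ 650 (mod 947)
10^128 ≡ 650^2 = 422500 ≡ 138 (mod 947)
10^256 ≡ 138^2 = 19044 ≡ 104 (mod 947)
10^512 ≡ 104^2 = 10816 ≡ 399 (mod 947)
946 = 512 + 256 + 128 + 32 + 16 + 2 in binary powers of 2.
So 10^946 ≡ 399 · 104 · 138 · 345 · 89 · 100 ≡ 1 (mod 947).
Since the result is 1, base 10 gives no evidence that 947 is composite.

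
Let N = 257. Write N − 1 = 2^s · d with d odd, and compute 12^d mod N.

12

257 − 1 = 256 = 2^8 · 1, so d = 1.
12^1 ≡ 12 (mod 257)
1 = 1 in binary powers of 2.
So 12^1 ≡ 12 ≡ 12 (mod 257).
Squaring chain: 12 → 144 → 176 → 136 → 249 → 64 → 241 → 256; reaches −1, so base 12 does not prove 257 composite.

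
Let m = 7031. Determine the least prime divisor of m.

79

7031 is odd.
Digit sum 11, not divisible by 3.
Ends in 1: not divisible by 5.
7: 7031 = 7·1004 + 3
11: 7031 = 11·639 + 2
13: 7031 = 13·540 + 11
17: 7031 = 17·413 + 10
19: 7031 = 19·370 + 1
23: 7031 = 23·305 + 16
29: 7031 = 29·242 + 13
31: 7031 = 31·226 + 25
37: 7031 = 37·190 + 1
41: 7031 = 41·171 + 20
43: 7031 = 43·163 + 22
47: 7031 = 47·149 + 28
53: 7031 = 53·132 + 35
59: 7031 = 59·119 + 10
61: 7031 = 61·115 + 16
67: 7031 = 67·104 + 63
71: 7031 = 71·99 + 2
73: 7031 = 73·96 + 23
79: 7031 = 79·89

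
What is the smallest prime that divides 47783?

47783 is odd.
Digit sum 29, not divisible by 3.
Ends in 3: not divisible by 5.
7: 47783 = 7·6826 + 1
11: 47783 = 11·4343 + 10
13: 47783 = 13·3675 + 8
17: 47783 = 17·2810 + 13
19: 47783 = 19·2514 + 17
23: 47783 = 23·2077 + 12
29: 47783 = 29·1647 + 20
31: 47783 = 31·1541 + 12
37: 47783 = 37·1291 + 16
41: 47783 = 41·1165 + 18
43: 47783 = 43·1111 + 10
47: 47783 = 47·1016 + 31
53: 47783 = 53·901 + 30
59: 47783 = 59·809 + 52
61: 47783 = 61·783 + 20
67: 47783 = 67·713 + 12
71: 47783 = 71·673

71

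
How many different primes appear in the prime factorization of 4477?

2

4477 = 11^2 · 37
4477 = 11^2 · 37, which has 2 distinct prime factors.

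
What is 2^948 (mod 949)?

300

2^1 ≡ 2 (mod 949)
2^2 ≡ 2^2 = 4 ≡ 4 (mod 949)
2^4 ≡ 4^2 = 16 ≡ 16 (mod 949)
2^8 ≡ 16^2 = 256 ≡ 256 (mod 949)
2^16 ≡ 256^2 = 65536 ≡ 55 (mod 949)
2^32 ≡ 55^2 = 3025 ≡ 178 (mod 949)
2^64 ≡ 178^2 = 31684 ≡ 367 (mod 949)
2^128 ≡ 367^2 = 134689 ≡ 880 (mod 949)
2^256 ≡ 880^2 = 774400 ≡ 16 (mod 949)
2^512 ≡ 16^2 = 256 ≡ 256 (mod 949)
948 = 512 + 256 + 128 + 32 + 16 + 4 in binary powers of 2.
So 2^948 ≡ 256 · 16 · 880 · 178 · 55 · 16 ≡ 300 (mod 949).
Since 300 ≠ 1, base 2 is a Fermat witness: 949 is composite.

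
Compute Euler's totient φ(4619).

Factor: 4619 = 31 · 149.
φ(4619) = (31−1) · (149−1) = 30 · 148 = 4440.

4440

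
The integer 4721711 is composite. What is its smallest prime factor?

4721711 is odd.
Digit sum 23, not divisible by 3.
Ends in 1: not divisible by 5.
7: 4721711 = 7·674530 + 1
11: 4721711 = 11·429246 + 5
13: 4721711 = 13·363208 + 7
17: 4721711 = 17·277747 + 12
19: 4721711 = 19·248511 + 2
23: 4721711 = 23·205291 + 18
29: 4721711 = 29·162817 + 18
31: 4721711 = 31·152313 + 8
37: 4721711 = 37·127613 + 30
41: 4721711 = 41·115163 + 28
43: 4721711 = 43·109807 + 10
47: 4721711 = 47·100461 + 44
53: 4721711 = 53·89088 + 47
59: 4721711 = 59·80029

59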